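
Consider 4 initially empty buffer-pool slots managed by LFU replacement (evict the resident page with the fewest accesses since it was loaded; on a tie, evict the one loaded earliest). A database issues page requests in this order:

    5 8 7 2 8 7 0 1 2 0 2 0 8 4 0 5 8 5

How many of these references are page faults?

5 -> fault, frames (5)
8 -> fault, frames (5 8)
7 -> fault, frames (5 8 7)
2 -> fault, frames (5 8 7 2)
8 -> hit
7 -> hit
0 -> fault, evict 5, frames (8 7 2 0)
1 -> fault, evict 2, frames (8 7 0 1)
2 -> fault, evict 0, frames (8 7 1 2)
0 -> fault, evict 1, frames (8 7 2 0)
2 -> hit
0 -> hit
8 -> hit
4 -> fault, evict 7, frames (8 2 0 4)
0 -> hit
5 -> fault, evict 4, frames (8 2 0 5)
8 -> hit
5 -> hit
Page faults: 10.

10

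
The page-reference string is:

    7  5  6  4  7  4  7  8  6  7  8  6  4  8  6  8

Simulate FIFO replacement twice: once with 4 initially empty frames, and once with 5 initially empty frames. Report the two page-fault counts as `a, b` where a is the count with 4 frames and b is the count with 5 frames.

6, 5

4 frames: F F F F . . . F . F . . . . . . → 6 faults.
5 frames: F F F F . . . F . . . . . . . . → 5 faults.
5 < 6: adding a frame reduced faults, as is typical.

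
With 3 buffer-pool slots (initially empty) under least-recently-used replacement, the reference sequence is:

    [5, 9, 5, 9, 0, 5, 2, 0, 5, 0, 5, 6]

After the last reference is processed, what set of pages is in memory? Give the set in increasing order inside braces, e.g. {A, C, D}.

5: fault, frames (5)
9: fault, frames (5 9)
5: hit
9: hit
0: fault, frames (5 9 0)
5: hit
2: fault, evict 9, frames (0 5 2)
0: hit
5: hit
0: hit
5: hit
6: fault, evict 2, frames (0 5 6)

{0, 5, 6}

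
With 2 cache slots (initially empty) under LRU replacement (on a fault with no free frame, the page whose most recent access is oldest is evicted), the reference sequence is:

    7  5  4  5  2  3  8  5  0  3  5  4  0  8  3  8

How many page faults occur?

14

7: miss, frames {7}
5: miss, frames {7,5}
4: miss, evict 7, frames {5,4}
5: hit
2: miss, evict 4, frames {5,2}
3: miss, evict 5, frames {2,3}
8: miss, evict 2, frames {3,8}
5: miss, evict 3, frames {8,5}
0: miss, evict 8, frames {5,0}
3: miss, evict 5, frames {0,3}
5: miss, evict 0, frames {3,5}
4: miss, evict 3, frames {5,4}
0: miss, evict 5, frames {4,0}
8: miss, evict 4, frames {0,8}
3: miss, evict 0, frames {8,3}
8: hit
Page faults: 14.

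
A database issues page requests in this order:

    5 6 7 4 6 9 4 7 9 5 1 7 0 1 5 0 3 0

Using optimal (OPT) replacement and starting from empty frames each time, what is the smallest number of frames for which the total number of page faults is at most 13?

f=1: 18 faults
f=2: 11 faults
f=3: 9 faults
f=4: 8 faults
f=5: 8 faults
f=6: 8 faults
f=7: 8 faults
f=8: 8 faults
Smallest f with faults ≤ 13 is 2.

2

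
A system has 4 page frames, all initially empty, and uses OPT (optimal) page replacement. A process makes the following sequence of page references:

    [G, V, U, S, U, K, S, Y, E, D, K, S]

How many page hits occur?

4

G: fault, frames {G}
V: fault, frames {G,V}
U: fault, frames {G,V,U}
S: fault, frames {G,V,U,S}
U: hit
K: fault, evict U, frames {G,V,S,K}
S: hit
Y: fault, evict V, frames {G,S,K,Y}
E: fault, evict Y, frames {G,S,K,E}
D: fault, evict E, frames {G,S,K,D}
K: hit
S: hit
Hits: 4.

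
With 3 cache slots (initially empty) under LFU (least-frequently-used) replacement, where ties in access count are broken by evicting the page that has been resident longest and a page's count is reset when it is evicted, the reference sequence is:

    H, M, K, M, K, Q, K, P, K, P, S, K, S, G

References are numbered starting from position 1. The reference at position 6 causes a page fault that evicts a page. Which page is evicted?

H

pos 1: H: fault, frames {H}
pos 2: M: fault, frames {H,M}
pos 3: K: fault, frames {H,M,K}
pos 4: M: hit
pos 5: K: hit
pos 6: Q: fault, evict H, frames {M,K,Q}
At position 6, page H is evicted.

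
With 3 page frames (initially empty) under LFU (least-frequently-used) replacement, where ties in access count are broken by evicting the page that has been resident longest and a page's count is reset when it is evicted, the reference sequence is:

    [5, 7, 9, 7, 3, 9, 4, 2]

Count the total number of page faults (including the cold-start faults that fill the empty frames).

5: fault, frames [5]
7: fault, frames [5, 7]
9: fault, frames [5, 7, 9]
7: hit
3: fault, evict 5, frames [7, 9, 3]
9: hit
4: fault, evict 3, frames [7, 9, 4]
2: fault, evict 4, frames [7, 9, 2]
Page faults: 6.

6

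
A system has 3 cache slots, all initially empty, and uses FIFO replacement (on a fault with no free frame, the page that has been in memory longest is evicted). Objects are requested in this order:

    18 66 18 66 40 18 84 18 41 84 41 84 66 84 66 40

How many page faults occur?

18 → fault, frames {18}
66 → fault, frames {18,66}
18 → hit
66 → hit
40 → fault, frames {18,66,40}
18 → hit
84 → fault, evict 18, frames {66,40,84}
18 → fault, evict 66, frames {40,84,18}
41 → fault, evict 40, frames {84,18,41}
84 → hit
41 → hit
84 → hit
66 → fault, evict 84, frames {18,41,66}
84 → fault, evict 18, frames {41,66,84}
66 → hit
40 → fault, evict 41, frames {66,84,40}
Page faults: 9.

9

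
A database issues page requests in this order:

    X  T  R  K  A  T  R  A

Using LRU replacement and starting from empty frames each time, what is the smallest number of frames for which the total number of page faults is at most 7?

f=1: 8 faults
f=2: 8 faults
f=3: 7 faults
f=4: 5 faults
f=5: 5 faults
Smallest f with faults ≤ 7 is 3.

3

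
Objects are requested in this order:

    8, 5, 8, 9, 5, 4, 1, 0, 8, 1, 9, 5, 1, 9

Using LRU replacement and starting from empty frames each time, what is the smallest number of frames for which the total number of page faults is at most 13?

2

f=1: 14 faults
f=2: 13 faults
f=3: 9 faults
f=4: 9 faults
f=5: 9 faults
f=6: 6 faults
Smallest f with faults ≤ 13 is 2.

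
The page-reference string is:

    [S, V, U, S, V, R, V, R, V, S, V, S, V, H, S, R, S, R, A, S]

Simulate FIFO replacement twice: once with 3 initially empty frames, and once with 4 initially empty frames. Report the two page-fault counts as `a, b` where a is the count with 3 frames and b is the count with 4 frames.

10, 7

3 frames: F F F . . F . . . F F . . F . F F . F . → 10 faults.
4 frames: F F F . . F . . . . . . . F F . . . F . → 7 faults.
7 < 10: adding a frame reduced faults, as is typical.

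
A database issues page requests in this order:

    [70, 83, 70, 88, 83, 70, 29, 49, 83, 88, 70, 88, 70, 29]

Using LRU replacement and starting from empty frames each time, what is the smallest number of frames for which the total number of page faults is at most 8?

f=1: 14 faults
f=2: 11 faults
f=3: 9 faults
f=4: 8 faults
f=5: 5 faults
Smallest f with faults ≤ 8 is 4.

4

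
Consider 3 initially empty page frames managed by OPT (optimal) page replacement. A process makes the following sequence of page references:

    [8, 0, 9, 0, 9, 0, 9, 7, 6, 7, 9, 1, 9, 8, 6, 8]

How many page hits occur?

8 -> miss, frames {8}
0 -> miss, frames {8,0}
9 -> miss, frames {8,0,9}
0 -> hit
9 -> hit
0 -> hit
9 -> hit
7 -> miss, evict 0, frames {8,9,7}
6 -> miss, evict 8, frames {9,7,6}
7 -> hit
9 -> hit
1 -> miss, evict 7, frames {9,6,1}
9 -> hit
8 -> miss, evict 1, frames {9,6,8}
6 -> hit
8 -> hit
Hits: 9.

9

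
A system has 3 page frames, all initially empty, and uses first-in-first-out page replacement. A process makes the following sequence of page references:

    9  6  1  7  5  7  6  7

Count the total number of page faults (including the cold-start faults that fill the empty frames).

6

9: fault, frames (9)
6: fault, frames (9 6)
1: fault, frames (9 6 1)
7: fault, evict 9, frames (6 1 7)
5: fault, evict 6, frames (1 7 5)
7: hit
6: fault, evict 1, frames (7 5 6)
7: hit
Page faults: 6.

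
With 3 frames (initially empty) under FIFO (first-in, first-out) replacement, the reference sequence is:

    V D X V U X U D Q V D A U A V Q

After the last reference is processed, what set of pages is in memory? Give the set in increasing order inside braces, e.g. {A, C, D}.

{Q, U, V}

V -> fault, frames [V]
D -> fault, frames [V, D]
X -> fault, frames [V, D, X]
V -> hit
U -> fault, evict V, frames [D, X, U]
X -> hit
U -> hit
D -> hit
Q -> fault, evict D, frames [X, U, Q]
V -> fault, evict X, frames [U, Q, V]
D -> fault, evict U, frames [Q, V, D]
A -> fault, evict Q, frames [V, D, A]
U -> fault, evict V, frames [D, A, U]
A -> hit
V -> fault, evict D, frames [A, U, V]
Q -> fault, evict A, frames [U, V, Q]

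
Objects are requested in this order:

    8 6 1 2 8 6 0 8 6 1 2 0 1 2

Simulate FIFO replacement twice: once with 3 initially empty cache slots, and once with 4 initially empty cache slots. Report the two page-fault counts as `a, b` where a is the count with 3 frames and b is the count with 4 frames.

9, 10

3 frames: F F F F F F F . . F F . . . → 9 faults.
4 frames: F F F F . . F F F F F F . . → 10 faults.
10 > 9: adding a frame increased faults — Belady's anomaly.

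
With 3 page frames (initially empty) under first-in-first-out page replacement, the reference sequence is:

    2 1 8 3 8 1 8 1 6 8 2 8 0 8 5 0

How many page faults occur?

9

2 → fault, frames (2)
1 → fault, frames (2 1)
8 → fault, frames (2 1 8)
3 → fault, evict 2, frames (1 8 3)
8 → hit
1 → hit
8 → hit
1 → hit
6 → fault, evict 1, frames (8 3 6)
8 → hit
2 → fault, evict 8, frames (3 6 2)
8 → fault, evict 3, frames (6 2 8)
0 → fault, evict 6, frames (2 8 0)
8 → hit
5 → fault, evict 2, frames (8 0 5)
0 → hit
Page faults: 9.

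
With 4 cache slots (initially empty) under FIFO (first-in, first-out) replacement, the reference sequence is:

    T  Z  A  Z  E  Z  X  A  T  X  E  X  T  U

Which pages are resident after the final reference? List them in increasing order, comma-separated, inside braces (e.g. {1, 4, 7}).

{E, T, U, X}

T -> miss, frames {T}
Z -> miss, frames {T,Z}
A -> miss, frames {T,Z,A}
Z -> hit
E -> miss, frames {T,Z,A,E}
Z -> hit
X -> miss, evict T, frames {Z,A,E,X}
A -> hit
T -> miss, evict Z, frames {A,E,X,T}
X -> hit
E -> hit
X -> hit
T -> hit
U -> miss, evict A, frames {E,X,T,U}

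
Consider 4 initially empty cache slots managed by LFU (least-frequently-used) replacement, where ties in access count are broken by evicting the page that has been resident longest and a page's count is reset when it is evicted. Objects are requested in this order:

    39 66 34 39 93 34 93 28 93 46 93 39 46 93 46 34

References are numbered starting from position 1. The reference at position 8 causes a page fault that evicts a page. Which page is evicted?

pos 1: 39: miss, frames (39)
pos 2: 66: miss, frames (39 66)
pos 3: 34: miss, frames (39 66 34)
pos 4: 39: hit
pos 5: 93: miss, frames (39 66 34 93)
pos 6: 34: hit
pos 7: 93: hit
pos 8: 28: miss, evict 66, frames (39 34 93 28)
At position 8, page 66 is evicted.

66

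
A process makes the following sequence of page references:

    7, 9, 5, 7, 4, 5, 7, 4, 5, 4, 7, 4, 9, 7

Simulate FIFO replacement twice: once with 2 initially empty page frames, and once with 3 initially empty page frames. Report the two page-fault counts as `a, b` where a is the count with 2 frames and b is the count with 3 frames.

2 frames: F F F F F F F F F . F F F F → 13 faults.
3 frames: F F F . F . F . . . . . F . → 6 faults.
6 < 13: adding a frame reduced faults, as is typical.

13, 6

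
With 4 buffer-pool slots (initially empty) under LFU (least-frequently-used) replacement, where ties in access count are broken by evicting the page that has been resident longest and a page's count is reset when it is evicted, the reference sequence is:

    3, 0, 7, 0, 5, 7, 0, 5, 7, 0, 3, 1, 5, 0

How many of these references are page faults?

3 → miss, frames {3}
0 → miss, frames {3,0}
7 → miss, frames {3,0,7}
0 → hit
5 → miss, frames {3,0,7,5}
7 → hit
0 → hit
5 → hit
7 → hit
0 → hit
3 → hit
1 → miss, evict 3, frames {0,7,5,1}
5 → hit
0 → hit
Page faults: 5.

5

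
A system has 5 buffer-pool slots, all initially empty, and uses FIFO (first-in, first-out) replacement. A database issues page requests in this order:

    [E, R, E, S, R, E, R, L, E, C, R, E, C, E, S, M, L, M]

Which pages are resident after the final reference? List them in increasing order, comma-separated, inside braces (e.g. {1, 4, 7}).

E: fault, frames {E}
R: fault, frames {E,R}
E: hit
S: fault, frames {E,R,S}
R: hit
E: hit
R: hit
L: fault, frames {E,R,S,L}
E: hit
C: fault, frames {E,R,S,L,C}
R: hit
E: hit
C: hit
E: hit
S: hit
M: fault, evict E, frames {R,S,L,C,M}
L: hit
M: hit

{C, L, M, R, S}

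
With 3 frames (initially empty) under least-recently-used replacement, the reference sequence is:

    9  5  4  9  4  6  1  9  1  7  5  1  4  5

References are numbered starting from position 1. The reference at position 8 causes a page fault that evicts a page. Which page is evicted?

4

pos 1: 9 -> miss, frames {9}
pos 2: 5 -> miss, frames {9,5}
pos 3: 4 -> miss, frames {9,5,4}
pos 4: 9 -> hit
pos 5: 4 -> hit
pos 6: 6 -> miss, evict 5, frames {9,4,6}
pos 7: 1 -> miss, evict 9, frames {4,6,1}
pos 8: 9 -> miss, evict 4, frames {6,1,9}
At position 8, page 4 is evicted.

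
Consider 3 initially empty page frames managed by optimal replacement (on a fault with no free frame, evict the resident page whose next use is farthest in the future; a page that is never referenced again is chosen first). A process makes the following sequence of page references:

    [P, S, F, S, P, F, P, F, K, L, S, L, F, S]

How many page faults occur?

P -> miss, frames {P}
S -> miss, frames {P,S}
F -> miss, frames {P,S,F}
S -> hit
P -> hit
F -> hit
P -> hit
F -> hit
K -> miss, evict P, frames {S,F,K}
L -> miss, evict K, frames {S,F,L}
S -> hit
L -> hit
F -> hit
S -> hit
Page faults: 5.

5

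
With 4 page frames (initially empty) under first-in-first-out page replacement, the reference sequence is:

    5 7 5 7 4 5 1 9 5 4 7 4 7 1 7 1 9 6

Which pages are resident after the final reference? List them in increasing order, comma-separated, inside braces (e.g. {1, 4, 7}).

5: fault, frames [5]
7: fault, frames [5, 7]
5: hit
7: hit
4: fault, frames [5, 7, 4]
5: hit
1: fault, frames [5, 7, 4, 1]
9: fault, evict 5, frames [7, 4, 1, 9]
5: fault, evict 7, frames [4, 1, 9, 5]
4: hit
7: fault, evict 4, frames [1, 9, 5, 7]
4: fault, evict 1, frames [9, 5, 7, 4]
7: hit
1: fault, evict 9, frames [5, 7, 4, 1]
7: hit
1: hit
9: fault, evict 5, frames [7, 4, 1, 9]
6: fault, evict 7, frames [4, 1, 9, 6]

{1, 4, 6, 9}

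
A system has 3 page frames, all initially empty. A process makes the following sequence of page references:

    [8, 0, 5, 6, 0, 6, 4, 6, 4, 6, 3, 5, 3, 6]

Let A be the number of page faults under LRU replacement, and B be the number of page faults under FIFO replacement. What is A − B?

-1

Under LRU: F F F F . . F . . . F F . . → 7 faults.
Under FIFO: F F F F . . F . . . F F . F → 8 faults.
A − B = 7 − 8 = -1.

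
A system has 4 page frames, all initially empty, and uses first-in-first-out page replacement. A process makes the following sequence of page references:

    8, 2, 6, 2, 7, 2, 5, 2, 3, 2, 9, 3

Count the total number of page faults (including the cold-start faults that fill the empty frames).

8

8: fault, frames (8)
2: fault, frames (8 2)
6: fault, frames (8 2 6)
2: hit
7: fault, frames (8 2 6 7)
2: hit
5: fault, evict 8, frames (2 6 7 5)
2: hit
3: fault, evict 2, frames (6 7 5 3)
2: fault, evict 6, frames (7 5 3 2)
9: fault, evict 7, frames (5 3 2 9)
3: hit
Page faults: 8.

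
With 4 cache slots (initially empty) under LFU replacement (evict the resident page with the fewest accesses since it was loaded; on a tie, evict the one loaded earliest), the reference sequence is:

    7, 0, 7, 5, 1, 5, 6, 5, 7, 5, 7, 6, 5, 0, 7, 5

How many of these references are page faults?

7 → miss, frames {7}
0 → miss, frames {7,0}
7 → hit
5 → miss, frames {7,0,5}
1 → miss, frames {7,0,5,1}
5 → hit
6 → miss, evict 0, frames {7,5,1,6}
5 → hit
7 → hit
5 → hit
7 → hit
6 → hit
5 → hit
0 → miss, evict 1, frames {7,5,6,0}
7 → hit
5 → hit
Page faults: 6.

6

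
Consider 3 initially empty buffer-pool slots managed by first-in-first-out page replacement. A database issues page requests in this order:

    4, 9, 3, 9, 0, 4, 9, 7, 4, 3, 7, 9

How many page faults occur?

4: fault, frames (4)
9: fault, frames (4 9)
3: fault, frames (4 9 3)
9: hit
0: fault, evict 4, frames (9 3 0)
4: fault, evict 9, frames (3 0 4)
9: fault, evict 3, frames (0 4 9)
7: fault, evict 0, frames (4 9 7)
4: hit
3: fault, evict 4, frames (9 7 3)
7: hit
9: hit
Page faults: 8.

8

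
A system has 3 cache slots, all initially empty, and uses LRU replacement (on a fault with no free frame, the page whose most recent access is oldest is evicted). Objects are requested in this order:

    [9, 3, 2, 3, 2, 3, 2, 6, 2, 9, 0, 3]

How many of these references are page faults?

7

9 -> fault, frames {9}
3 -> fault, frames {9,3}
2 -> fault, frames {9,3,2}
3 -> hit
2 -> hit
3 -> hit
2 -> hit
6 -> fault, evict 9, frames {3,2,6}
2 -> hit
9 -> fault, evict 3, frames {6,2,9}
0 -> fault, evict 6, frames {2,9,0}
3 -> fault, evict 2, frames {9,0,3}
Page faults: 7.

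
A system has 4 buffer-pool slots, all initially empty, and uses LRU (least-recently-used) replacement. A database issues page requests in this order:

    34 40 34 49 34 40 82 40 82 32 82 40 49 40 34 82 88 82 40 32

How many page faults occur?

34 → fault, frames [34]
40 → fault, frames [34, 40]
34 → hit
49 → fault, frames [40, 34, 49]
34 → hit
40 → hit
82 → fault, frames [49, 34, 40, 82]
40 → hit
82 → hit
32 → fault, evict 49, frames [34, 40, 82, 32]
82 → hit
40 → hit
49 → fault, evict 34, frames [32, 82, 40, 49]
40 → hit
34 → fault, evict 32, frames [82, 49, 40, 34]
82 → hit
88 → fault, evict 49, frames [40, 34, 82, 88]
82 → hit
40 → hit
32 → fault, evict 34, frames [88, 82, 40, 32]
Page faults: 9.

9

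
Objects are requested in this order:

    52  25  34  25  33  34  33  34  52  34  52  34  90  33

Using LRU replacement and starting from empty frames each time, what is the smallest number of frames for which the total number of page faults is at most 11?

2

f=1: 14 faults
f=2: 8 faults
f=3: 7 faults
f=4: 5 faults
f=5: 5 faults
Smallest f with faults ≤ 11 is 2.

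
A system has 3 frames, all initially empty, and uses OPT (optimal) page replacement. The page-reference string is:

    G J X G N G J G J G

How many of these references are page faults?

G → fault, frames [G]
J → fault, frames [G, J]
X → fault, frames [G, J, X]
G → hit
N → fault, evict X, frames [G, J, N]
G → hit
J → hit
G → hit
J → hit
G → hit
Page faults: 4.

4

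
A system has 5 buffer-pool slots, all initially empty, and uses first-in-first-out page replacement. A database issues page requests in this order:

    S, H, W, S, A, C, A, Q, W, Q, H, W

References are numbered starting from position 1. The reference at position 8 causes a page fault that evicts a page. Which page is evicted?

pos 1: S -> fault, frames (S)
pos 2: H -> fault, frames (S H)
pos 3: W -> fault, frames (S H W)
pos 4: S -> hit
pos 5: A -> fault, frames (S H W A)
pos 6: C -> fault, frames (S H W A C)
pos 7: A -> hit
pos 8: Q -> fault, evict S, frames (H W A C Q)
At position 8, page S is evicted.

S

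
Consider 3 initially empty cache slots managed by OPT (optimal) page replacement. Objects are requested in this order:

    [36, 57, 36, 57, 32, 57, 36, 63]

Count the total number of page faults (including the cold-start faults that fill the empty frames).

36 → fault, frames {36}
57 → fault, frames {36,57}
36 → hit
57 → hit
32 → fault, frames {36,57,32}
57 → hit
36 → hit
63 → fault, evict 32, frames {36,57,63}
Page faults: 4.

4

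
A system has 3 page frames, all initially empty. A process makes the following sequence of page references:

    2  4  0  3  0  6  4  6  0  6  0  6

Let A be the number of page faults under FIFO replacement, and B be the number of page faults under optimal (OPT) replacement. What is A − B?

Under FIFO: F F F F . F F . F . . . → 7 faults.
Under OPT: F F F F . F . . . . . . → 5 faults.
A − B = 7 − 5 = 2.

2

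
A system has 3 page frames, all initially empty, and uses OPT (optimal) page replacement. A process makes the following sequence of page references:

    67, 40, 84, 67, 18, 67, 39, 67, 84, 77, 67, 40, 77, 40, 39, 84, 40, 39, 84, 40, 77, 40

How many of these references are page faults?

9

67: miss, frames {67}
40: miss, frames {67,40}
84: miss, frames {67,40,84}
67: hit
18: miss, evict 40, frames {67,84,18}
67: hit
39: miss, evict 18, frames {67,84,39}
67: hit
84: hit
77: miss, evict 84, frames {67,39,77}
67: hit
40: miss, evict 67, frames {39,77,40}
77: hit
40: hit
39: hit
84: miss, evict 77, frames {39,40,84}
40: hit
39: hit
84: hit
40: hit
77: miss, evict 84, frames {39,40,77}
40: hit
Page faults: 9.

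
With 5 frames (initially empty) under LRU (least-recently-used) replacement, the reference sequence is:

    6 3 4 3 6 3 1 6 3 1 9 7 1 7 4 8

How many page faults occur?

6 -> miss, frames [6]
3 -> miss, frames [6, 3]
4 -> miss, frames [6, 3, 4]
3 -> hit
6 -> hit
3 -> hit
1 -> miss, frames [4, 6, 3, 1]
6 -> hit
3 -> hit
1 -> hit
9 -> miss, frames [4, 6, 3, 1, 9]
7 -> miss, evict 4, frames [6, 3, 1, 9, 7]
1 -> hit
7 -> hit
4 -> miss, evict 6, frames [3, 9, 1, 7, 4]
8 -> miss, evict 3, frames [9, 1, 7, 4, 8]
Page faults: 8.

8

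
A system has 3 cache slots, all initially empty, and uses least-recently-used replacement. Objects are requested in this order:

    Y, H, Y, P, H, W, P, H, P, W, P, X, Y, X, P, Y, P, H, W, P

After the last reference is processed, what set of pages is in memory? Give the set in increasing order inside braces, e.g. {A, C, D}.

{H, P, W}

Y -> fault, frames (Y)
H -> fault, frames (Y H)
Y -> hit
P -> fault, frames (H Y P)
H -> hit
W -> fault, evict Y, frames (P H W)
P -> hit
H -> hit
P -> hit
W -> hit
P -> hit
X -> fault, evict H, frames (W P X)
Y -> fault, evict W, frames (P X Y)
X -> hit
P -> hit
Y -> hit
P -> hit
H -> fault, evict X, frames (Y P H)
W -> fault, evict Y, frames (P H W)
P -> hit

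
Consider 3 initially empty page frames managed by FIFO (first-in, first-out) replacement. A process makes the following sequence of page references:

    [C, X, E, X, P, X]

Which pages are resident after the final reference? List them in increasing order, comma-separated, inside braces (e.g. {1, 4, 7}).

C → fault, frames (C)
X → fault, frames (C X)
E → fault, frames (C X E)
X → hit
P → fault, evict C, frames (X E P)
X → hit

{E, P, X}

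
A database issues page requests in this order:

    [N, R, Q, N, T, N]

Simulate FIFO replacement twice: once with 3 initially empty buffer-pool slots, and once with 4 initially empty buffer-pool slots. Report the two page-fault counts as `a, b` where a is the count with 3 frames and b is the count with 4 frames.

3 frames: F F F . F F → 5 faults.
4 frames: F F F . F . → 4 faults.
4 < 5: adding a frame reduced faults, as is typical.

5, 4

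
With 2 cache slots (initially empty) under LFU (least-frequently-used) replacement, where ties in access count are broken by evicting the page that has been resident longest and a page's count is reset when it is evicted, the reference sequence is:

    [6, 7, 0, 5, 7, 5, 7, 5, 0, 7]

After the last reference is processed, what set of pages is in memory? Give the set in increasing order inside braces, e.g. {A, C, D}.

{5, 7}

6 → fault, frames (6)
7 → fault, frames (6 7)
0 → fault, evict 6, frames (7 0)
5 → fault, evict 7, frames (0 5)
7 → fault, evict 0, frames (5 7)
5 → hit
7 → hit
5 → hit
0 → fault, evict 7, frames (5 0)
7 → fault, evict 0, frames (5 7)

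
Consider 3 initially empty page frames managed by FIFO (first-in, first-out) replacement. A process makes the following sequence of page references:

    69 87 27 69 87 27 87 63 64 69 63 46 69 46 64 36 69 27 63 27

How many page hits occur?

10

69: fault, frames (69)
87: fault, frames (69 87)
27: fault, frames (69 87 27)
69: hit
87: hit
27: hit
87: hit
63: fault, evict 69, frames (87 27 63)
64: fault, evict 87, frames (27 63 64)
69: fault, evict 27, frames (63 64 69)
63: hit
46: fault, evict 63, frames (64 69 46)
69: hit
46: hit
64: hit
36: fault, evict 64, frames (69 46 36)
69: hit
27: fault, evict 69, frames (46 36 27)
63: fault, evict 46, frames (36 27 63)
27: hit
Hits: 10.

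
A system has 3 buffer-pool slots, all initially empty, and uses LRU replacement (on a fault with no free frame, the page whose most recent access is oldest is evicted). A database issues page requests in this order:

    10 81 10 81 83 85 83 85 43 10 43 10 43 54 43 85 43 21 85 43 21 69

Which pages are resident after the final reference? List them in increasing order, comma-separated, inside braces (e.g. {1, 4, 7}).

{21, 43, 69}

10 -> fault, frames [10]
81 -> fault, frames [10, 81]
10 -> hit
81 -> hit
83 -> fault, frames [10, 81, 83]
85 -> fault, evict 10, frames [81, 83, 85]
83 -> hit
85 -> hit
43 -> fault, evict 81, frames [83, 85, 43]
10 -> fault, evict 83, frames [85, 43, 10]
43 -> hit
10 -> hit
43 -> hit
54 -> fault, evict 85, frames [10, 43, 54]
43 -> hit
85 -> fault, evict 10, frames [54, 43, 85]
43 -> hit
21 -> fault, evict 54, frames [85, 43, 21]
85 -> hit
43 -> hit
21 -> hit
69 -> fault, evict 85, frames [43, 21, 69]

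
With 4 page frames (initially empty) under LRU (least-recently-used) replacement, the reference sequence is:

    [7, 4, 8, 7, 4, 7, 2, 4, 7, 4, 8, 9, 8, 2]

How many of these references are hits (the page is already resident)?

8

7: fault, frames {7}
4: fault, frames {7,4}
8: fault, frames {7,4,8}
7: hit
4: hit
7: hit
2: fault, frames {8,4,7,2}
4: hit
7: hit
4: hit
8: hit
9: fault, evict 2, frames {7,4,8,9}
8: hit
2: fault, evict 7, frames {4,9,8,2}
Hits: 8.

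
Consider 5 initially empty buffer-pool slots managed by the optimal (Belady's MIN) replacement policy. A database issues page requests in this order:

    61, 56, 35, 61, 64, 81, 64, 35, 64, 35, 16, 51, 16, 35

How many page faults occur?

61: fault, frames {61}
56: fault, frames {61,56}
35: fault, frames {61,56,35}
61: hit
64: fault, frames {61,56,35,64}
81: fault, frames {61,56,35,64,81}
64: hit
35: hit
64: hit
35: hit
16: fault, evict 81, frames {61,56,35,64,16}
51: fault, evict 64, frames {61,56,35,16,51}
16: hit
35: hit
Page faults: 7.

7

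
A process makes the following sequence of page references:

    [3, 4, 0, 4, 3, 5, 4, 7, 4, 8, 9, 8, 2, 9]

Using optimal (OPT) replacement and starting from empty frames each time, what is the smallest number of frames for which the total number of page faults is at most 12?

2

f=1: 14 faults
f=2: 9 faults
f=3: 8 faults
f=4: 8 faults
f=5: 8 faults
f=6: 8 faults
f=7: 8 faults
f=8: 8 faults
Smallest f with faults ≤ 12 is 2.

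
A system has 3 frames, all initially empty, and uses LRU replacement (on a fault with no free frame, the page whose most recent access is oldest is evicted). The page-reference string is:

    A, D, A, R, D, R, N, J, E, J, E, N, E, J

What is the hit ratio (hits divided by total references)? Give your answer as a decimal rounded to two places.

A → miss, frames (A)
D → miss, frames (A D)
A → hit
R → miss, frames (D A R)
D → hit
R → hit
N → miss, evict A, frames (D R N)
J → miss, evict D, frames (R N J)
E → miss, evict R, frames (N J E)
J → hit
E → hit
N → hit
E → hit
J → hit
Hits: 8 of 14 references → 8/14 = 0.5714.

0.57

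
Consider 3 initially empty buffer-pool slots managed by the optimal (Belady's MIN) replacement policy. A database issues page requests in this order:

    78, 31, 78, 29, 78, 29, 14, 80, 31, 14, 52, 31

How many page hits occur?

6

78 → fault, frames {78}
31 → fault, frames {78,31}
78 → hit
29 → fault, frames {78,31,29}
78 → hit
29 → hit
14 → fault, evict 29, frames {78,31,14}
80 → fault, evict 78, frames {31,14,80}
31 → hit
14 → hit
52 → fault, evict 80, frames {31,14,52}
31 → hit
Hits: 6.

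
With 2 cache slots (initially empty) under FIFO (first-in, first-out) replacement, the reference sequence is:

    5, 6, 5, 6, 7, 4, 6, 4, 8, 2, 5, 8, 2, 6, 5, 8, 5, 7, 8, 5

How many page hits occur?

5

5: miss, frames [5]
6: miss, frames [5, 6]
5: hit
6: hit
7: miss, evict 5, frames [6, 7]
4: miss, evict 6, frames [7, 4]
6: miss, evict 7, frames [4, 6]
4: hit
8: miss, evict 4, frames [6, 8]
2: miss, evict 6, frames [8, 2]
5: miss, evict 8, frames [2, 5]
8: miss, evict 2, frames [5, 8]
2: miss, evict 5, frames [8, 2]
6: miss, evict 8, frames [2, 6]
5: miss, evict 2, frames [6, 5]
8: miss, evict 6, frames [5, 8]
5: hit
7: miss, evict 5, frames [8, 7]
8: hit
5: miss, evict 8, frames [7, 5]
Hits: 5.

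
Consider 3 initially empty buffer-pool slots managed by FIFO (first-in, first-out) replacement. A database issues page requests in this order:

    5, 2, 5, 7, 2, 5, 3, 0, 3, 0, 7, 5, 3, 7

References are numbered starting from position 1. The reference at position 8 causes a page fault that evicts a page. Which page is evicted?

2

pos 1: 5 → fault, frames {5}
pos 2: 2 → fault, frames {5,2}
pos 3: 5 → hit
pos 4: 7 → fault, frames {5,2,7}
pos 5: 2 → hit
pos 6: 5 → hit
pos 7: 3 → fault, evict 5, frames {2,7,3}
pos 8: 0 → fault, evict 2, frames {7,3,0}
At position 8, page 2 is evicted.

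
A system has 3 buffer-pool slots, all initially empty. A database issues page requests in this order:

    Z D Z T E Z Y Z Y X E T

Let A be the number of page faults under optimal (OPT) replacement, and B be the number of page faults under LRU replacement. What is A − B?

Under OPT: F F . F F . F . . F . F → 7 faults.
Under LRU: F F . F F . F . . F F F → 8 faults.
A − B = 7 − 8 = -1.

-1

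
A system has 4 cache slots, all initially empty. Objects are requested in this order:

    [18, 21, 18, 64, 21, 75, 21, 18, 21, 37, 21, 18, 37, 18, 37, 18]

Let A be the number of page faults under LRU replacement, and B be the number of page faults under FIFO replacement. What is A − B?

-1

Under LRU: F F . F . F . . . F . . . . . . → 5 faults.
Under FIFO: F F . F . F . . . F . F . . . . → 6 faults.
A − B = 5 − 6 = -1.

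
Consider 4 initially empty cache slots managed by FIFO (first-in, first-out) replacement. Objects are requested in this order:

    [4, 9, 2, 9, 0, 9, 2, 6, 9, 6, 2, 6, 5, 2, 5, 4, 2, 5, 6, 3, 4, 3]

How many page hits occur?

13

4: fault, frames {4}
9: fault, frames {4,9}
2: fault, frames {4,9,2}
9: hit
0: fault, frames {4,9,2,0}
9: hit
2: hit
6: fault, evict 4, frames {9,2,0,6}
9: hit
6: hit
2: hit
6: hit
5: fault, evict 9, frames {2,0,6,5}
2: hit
5: hit
4: fault, evict 2, frames {0,6,5,4}
2: fault, evict 0, frames {6,5,4,2}
5: hit
6: hit
3: fault, evict 6, frames {5,4,2,3}
4: hit
3: hit
Hits: 13.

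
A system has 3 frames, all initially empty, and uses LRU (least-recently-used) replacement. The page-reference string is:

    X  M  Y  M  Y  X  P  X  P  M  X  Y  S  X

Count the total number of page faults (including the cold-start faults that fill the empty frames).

7

X -> miss, frames [X]
M -> miss, frames [X, M]
Y -> miss, frames [X, M, Y]
M -> hit
Y -> hit
X -> hit
P -> miss, evict M, frames [Y, X, P]
X -> hit
P -> hit
M -> miss, evict Y, frames [X, P, M]
X -> hit
Y -> miss, evict P, frames [M, X, Y]
S -> miss, evict M, frames [X, Y, S]
X -> hit
Page faults: 7.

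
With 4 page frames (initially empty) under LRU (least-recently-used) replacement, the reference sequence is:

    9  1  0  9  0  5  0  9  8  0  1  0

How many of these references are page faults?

9 → fault, frames (9)
1 → fault, frames (9 1)
0 → fault, frames (9 1 0)
9 → hit
0 → hit
5 → fault, frames (1 9 0 5)
0 → hit
9 → hit
8 → fault, evict 1, frames (5 0 9 8)
0 → hit
1 → fault, evict 5, frames (9 8 0 1)
0 → hit
Page faults: 6.

6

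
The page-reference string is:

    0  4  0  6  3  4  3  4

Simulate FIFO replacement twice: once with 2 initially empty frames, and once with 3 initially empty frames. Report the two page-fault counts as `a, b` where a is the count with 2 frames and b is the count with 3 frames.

5, 4

2 frames: F F . F F F . . → 5 faults.
3 frames: F F . F F . . . → 4 faults.
4 < 5: adding a frame reduced faults, as is typical.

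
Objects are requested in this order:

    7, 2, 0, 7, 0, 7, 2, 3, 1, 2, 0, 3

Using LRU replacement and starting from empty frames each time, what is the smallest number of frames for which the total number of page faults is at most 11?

f=1: 12 faults
f=2: 10 faults
f=3: 7 faults
f=4: 6 faults
f=5: 5 faults
Smallest f with faults ≤ 11 is 2.

2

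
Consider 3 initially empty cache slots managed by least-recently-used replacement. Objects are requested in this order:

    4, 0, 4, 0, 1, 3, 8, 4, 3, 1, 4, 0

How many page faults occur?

8

4: fault, frames [4]
0: fault, frames [4, 0]
4: hit
0: hit
1: fault, frames [4, 0, 1]
3: fault, evict 4, frames [0, 1, 3]
8: fault, evict 0, frames [1, 3, 8]
4: fault, evict 1, frames [3, 8, 4]
3: hit
1: fault, evict 8, frames [4, 3, 1]
4: hit
0: fault, evict 3, frames [1, 4, 0]
Page faults: 8.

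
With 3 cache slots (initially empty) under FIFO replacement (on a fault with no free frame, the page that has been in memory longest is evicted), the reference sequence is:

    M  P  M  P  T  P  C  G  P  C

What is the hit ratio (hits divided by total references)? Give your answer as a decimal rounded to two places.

M → fault, frames {M}
P → fault, frames {M,P}
M → hit
P → hit
T → fault, frames {M,P,T}
P → hit
C → fault, evict M, frames {P,T,C}
G → fault, evict P, frames {T,C,G}
P → fault, evict T, frames {C,G,P}
C → hit
Hits: 4 of 10 references → 4/10 = 0.4000.

0.40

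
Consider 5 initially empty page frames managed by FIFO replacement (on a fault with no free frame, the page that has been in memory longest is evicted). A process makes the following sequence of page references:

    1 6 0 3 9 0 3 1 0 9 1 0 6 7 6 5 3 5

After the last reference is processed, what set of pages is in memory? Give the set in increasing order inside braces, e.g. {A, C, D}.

1 → fault, frames (1)
6 → fault, frames (1 6)
0 → fault, frames (1 6 0)
3 → fault, frames (1 6 0 3)
9 → fault, frames (1 6 0 3 9)
0 → hit
3 → hit
1 → hit
0 → hit
9 → hit
1 → hit
0 → hit
6 → hit
7 → fault, evict 1, frames (6 0 3 9 7)
6 → hit
5 → fault, evict 6, frames (0 3 9 7 5)
3 → hit
5 → hit

{0, 3, 5, 7, 9}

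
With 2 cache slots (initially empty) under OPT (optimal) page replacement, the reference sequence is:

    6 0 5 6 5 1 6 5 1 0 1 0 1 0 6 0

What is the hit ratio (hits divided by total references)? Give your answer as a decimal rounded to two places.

0.56

6 → miss, frames {6}
0 → miss, frames {6,0}
5 → miss, evict 0, frames {6,5}
6 → hit
5 → hit
1 → miss, evict 5, frames {6,1}
6 → hit
5 → miss, evict 6, frames {1,5}
1 → hit
0 → miss, evict 5, frames {1,0}
1 → hit
0 → hit
1 → hit
0 → hit
6 → miss, evict 1, frames {0,6}
0 → hit
Hits: 9 of 16 references → 9/16 = 0.5625.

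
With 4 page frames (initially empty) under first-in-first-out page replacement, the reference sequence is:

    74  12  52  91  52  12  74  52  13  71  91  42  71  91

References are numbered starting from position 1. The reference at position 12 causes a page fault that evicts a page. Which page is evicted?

52

pos 1: 74: miss, frames (74)
pos 2: 12: miss, frames (74 12)
pos 3: 52: miss, frames (74 12 52)
pos 4: 91: miss, frames (74 12 52 91)
pos 5: 52: hit
pos 6: 12: hit
pos 7: 74: hit
pos 8: 52: hit
pos 9: 13: miss, evict 74, frames (12 52 91 13)
pos 10: 71: miss, evict 12, frames (52 91 13 71)
pos 11: 91: hit
pos 12: 42: miss, evict 52, frames (91 13 71 42)
At position 12, page 52 is evicted.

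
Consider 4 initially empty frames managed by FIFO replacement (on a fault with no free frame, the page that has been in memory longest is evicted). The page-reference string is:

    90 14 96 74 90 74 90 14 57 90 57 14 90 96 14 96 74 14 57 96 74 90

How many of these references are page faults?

11

90 → fault, frames (90)
14 → fault, frames (90 14)
96 → fault, frames (90 14 96)
74 → fault, frames (90 14 96 74)
90 → hit
74 → hit
90 → hit
14 → hit
57 → fault, evict 90, frames (14 96 74 57)
90 → fault, evict 14, frames (96 74 57 90)
57 → hit
14 → fault, evict 96, frames (74 57 90 14)
90 → hit
96 → fault, evict 74, frames (57 90 14 96)
14 → hit
96 → hit
74 → fault, evict 57, frames (90 14 96 74)
14 → hit
57 → fault, evict 90, frames (14 96 74 57)
96 → hit
74 → hit
90 → fault, evict 14, frames (96 74 57 90)
Page faults: 11.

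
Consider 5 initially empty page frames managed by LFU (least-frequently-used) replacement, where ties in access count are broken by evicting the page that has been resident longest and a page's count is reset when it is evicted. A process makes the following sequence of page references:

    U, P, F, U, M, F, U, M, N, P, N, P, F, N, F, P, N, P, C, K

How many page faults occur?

7

U → miss, frames [U]
P → miss, frames [U, P]
F → miss, frames [U, P, F]
U → hit
M → miss, frames [U, P, F, M]
F → hit
U → hit
M → hit
N → miss, frames [U, P, F, M, N]
P → hit
N → hit
P → hit
F → hit
N → hit
F → hit
P → hit
N → hit
P → hit
C → miss, evict M, frames [U, P, F, N, C]
K → miss, evict C, frames [U, P, F, N, K]
Page faults: 7.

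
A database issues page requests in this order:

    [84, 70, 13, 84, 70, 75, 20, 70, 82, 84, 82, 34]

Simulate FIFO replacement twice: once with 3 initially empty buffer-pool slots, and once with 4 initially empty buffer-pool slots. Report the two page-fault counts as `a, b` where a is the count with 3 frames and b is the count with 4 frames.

3 frames: F F F . . F F F F F . F → 9 faults.
4 frames: F F F . . F F . F F . F → 8 faults.
8 < 9: adding a frame reduced faults, as is typical.

9, 8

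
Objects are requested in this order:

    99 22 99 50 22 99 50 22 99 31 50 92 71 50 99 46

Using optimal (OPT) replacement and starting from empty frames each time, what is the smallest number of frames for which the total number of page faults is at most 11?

f=1: 16 faults
f=2: 11 faults
f=3: 7 faults
f=4: 7 faults
f=5: 7 faults
f=6: 7 faults
f=7: 7 faults
Smallest f with faults ≤ 11 is 2.

2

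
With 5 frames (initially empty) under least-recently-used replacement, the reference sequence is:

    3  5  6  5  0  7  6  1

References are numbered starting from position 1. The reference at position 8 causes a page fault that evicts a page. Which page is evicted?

pos 1: 3 → fault, frames (3)
pos 2: 5 → fault, frames (3 5)
pos 3: 6 → fault, frames (3 5 6)
pos 4: 5 → hit
pos 5: 0 → fault, frames (3 6 5 0)
pos 6: 7 → fault, frames (3 6 5 0 7)
pos 7: 6 → hit
pos 8: 1 → fault, evict 3, frames (5 0 7 6 1)
At position 8, page 3 is evicted.

3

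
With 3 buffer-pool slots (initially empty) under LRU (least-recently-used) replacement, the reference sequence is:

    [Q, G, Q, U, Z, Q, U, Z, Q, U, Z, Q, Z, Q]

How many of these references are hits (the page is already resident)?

10

Q → fault, frames {Q}
G → fault, frames {Q,G}
Q → hit
U → fault, frames {G,Q,U}
Z → fault, evict G, frames {Q,U,Z}
Q → hit
U → hit
Z → hit
Q → hit
U → hit
Z → hit
Q → hit
Z → hit
Q → hit
Hits: 10.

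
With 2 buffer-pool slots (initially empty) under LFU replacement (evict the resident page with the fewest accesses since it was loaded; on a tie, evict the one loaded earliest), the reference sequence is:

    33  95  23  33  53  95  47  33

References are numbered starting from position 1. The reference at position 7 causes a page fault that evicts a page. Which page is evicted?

pos 1: 33 → miss, frames (33)
pos 2: 95 → miss, frames (33 95)
pos 3: 23 → miss, evict 33, frames (95 23)
pos 4: 33 → miss, evict 95, frames (23 33)
pos 5: 53 → miss, evict 23, frames (33 53)
pos 6: 95 → miss, evict 33, frames (53 95)
pos 7: 47 → miss, evict 53, frames (95 47)
At position 7, page 53 is evicted.

53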